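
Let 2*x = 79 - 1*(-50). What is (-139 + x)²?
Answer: 22201/4 ≈ 5550.3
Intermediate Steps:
x = 129/2 (x = (79 - 1*(-50))/2 = (79 + 50)/2 = (½)*129 = 129/2 ≈ 64.500)
(-139 + x)² = (-139 + 129/2)² = (-149/2)² = 22201/4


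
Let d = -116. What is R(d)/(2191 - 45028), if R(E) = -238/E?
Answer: -119/2484546 ≈ -4.7896e-5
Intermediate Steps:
R(d)/(2191 - 45028) = (-238/(-116))/(2191 - 45028) = -238*(-1/116)/(-42837) = (119/58)*(-1/42837) = -119/2484546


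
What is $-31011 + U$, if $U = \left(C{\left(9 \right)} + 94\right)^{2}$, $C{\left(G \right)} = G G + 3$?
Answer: $673$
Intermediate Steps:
$C{\left(G \right)} = 3 + G^{2}$ ($C{\left(G \right)} = G^{2} + 3 = 3 + G^{2}$)
$U = 31684$ ($U = \left(\left(3 + 9^{2}\right) + 94\right)^{2} = \left(\left(3 + 81\right) + 94\right)^{2} = \left(84 + 94\right)^{2} = 178^{2} = 31684$)
$-31011 + U = -31011 + 31684 = 673$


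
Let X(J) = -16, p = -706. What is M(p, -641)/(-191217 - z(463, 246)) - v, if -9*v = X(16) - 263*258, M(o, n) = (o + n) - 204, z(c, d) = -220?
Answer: -12962952431/1718973 ≈ -7541.1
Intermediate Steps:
M(o, n) = -204 + n + o (M(o, n) = (n + o) - 204 = -204 + n + o)
v = 67870/9 (v = -(-16 - 263*258)/9 = -(-16 - 67854)/9 = -⅑*(-67870) = 67870/9 ≈ 7541.1)
M(p, -641)/(-191217 - z(463, 246)) - v = (-204 - 641 - 706)/(-191217 - 1*(-220)) - 1*67870/9 = -1551/(-191217 + 220) - 67870/9 = -1551/(-190997) - 67870/9 = -1551*(-1/190997) - 67870/9 = 1551/190997 - 67870/9 = -12962952431/1718973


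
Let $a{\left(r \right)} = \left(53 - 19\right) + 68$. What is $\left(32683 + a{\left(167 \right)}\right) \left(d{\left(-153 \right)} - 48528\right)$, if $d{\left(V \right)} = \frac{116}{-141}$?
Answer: $- \frac{224333460740}{141} \approx -1.591 \cdot 10^{9}$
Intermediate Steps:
$d{\left(V \right)} = - \frac{116}{141}$ ($d{\left(V \right)} = 116 \left(- \frac{1}{141}\right) = - \frac{116}{141}$)
$a{\left(r \right)} = 102$ ($a{\left(r \right)} = 34 + 68 = 102$)
$\left(32683 + a{\left(167 \right)}\right) \left(d{\left(-153 \right)} - 48528\right) = \left(32683 + 102\right) \left(- \frac{116}{141} - 48528\right) = 32785 \left(- \frac{6842564}{141}\right) = - \frac{224333460740}{141}$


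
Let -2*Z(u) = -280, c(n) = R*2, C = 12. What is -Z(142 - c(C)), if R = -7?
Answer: -140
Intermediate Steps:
c(n) = -14 (c(n) = -7*2 = -14)
Z(u) = 140 (Z(u) = -½*(-280) = 140)
-Z(142 - c(C)) = -1*140 = -140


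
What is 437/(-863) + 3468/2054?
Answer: 1047643/886301 ≈ 1.1820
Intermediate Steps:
437/(-863) + 3468/2054 = 437*(-1/863) + 3468*(1/2054) = -437/863 + 1734/1027 = 1047643/886301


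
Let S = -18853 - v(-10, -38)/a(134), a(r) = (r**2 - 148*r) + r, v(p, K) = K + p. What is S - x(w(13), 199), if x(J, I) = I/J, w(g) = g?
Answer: -16434320/871 ≈ -18868.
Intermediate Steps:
a(r) = r**2 - 147*r
S = -16420987/871 (S = -18853 - (-38 - 10)/(134*(-147 + 134)) = -18853 - (-48)/(134*(-13)) = -18853 - (-48)/(-1742) = -18853 - (-48)*(-1)/1742 = -18853 - 1*24/871 = -18853 - 24/871 = -16420987/871 ≈ -18853.)
S - x(w(13), 199) = -16420987/871 - 199/13 = -16434320/871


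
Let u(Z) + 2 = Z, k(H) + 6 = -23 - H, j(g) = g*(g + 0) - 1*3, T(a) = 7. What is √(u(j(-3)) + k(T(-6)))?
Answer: 4*I*√2 ≈ 5.6569*I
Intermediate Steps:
j(g) = -3 + g² (j(g) = g*g - 3 = g² - 3 = -3 + g²)
k(H) = -29 - H (k(H) = -6 + (-23 - H) = -29 - H)
u(Z) = -2 + Z
√(u(j(-3)) + k(T(-6))) = √((-2 + (-3 + (-3)²)) + (-29 - 1*7)) = √((-2 + (-3 + 9)) + (-29 - 7)) = √((-2 + 6) - 36) = √(4 - 36) = √(-32) = 4*I*√2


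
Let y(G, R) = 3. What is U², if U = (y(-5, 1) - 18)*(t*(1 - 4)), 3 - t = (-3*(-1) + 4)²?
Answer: 4284900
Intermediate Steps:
t = -46 (t = 3 - (-3*(-1) + 4)² = 3 - (3 + 4)² = 3 - 1*7² = 3 - 1*49 = 3 - 49 = -46)
U = -2070 (U = (3 - 18)*(-46*(1 - 4)) = -(-690)*(-3) = -15*138 = -2070)
U² = (-2070)² = 4284900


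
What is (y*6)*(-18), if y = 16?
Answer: -1728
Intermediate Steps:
(y*6)*(-18) = (16*6)*(-18) = 96*(-18) = -1728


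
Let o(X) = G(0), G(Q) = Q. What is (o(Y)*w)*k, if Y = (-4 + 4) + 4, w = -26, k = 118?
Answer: 0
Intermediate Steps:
Y = 4 (Y = 0 + 4 = 4)
o(X) = 0
(o(Y)*w)*k = (0*(-26))*118 = 0*118 = 0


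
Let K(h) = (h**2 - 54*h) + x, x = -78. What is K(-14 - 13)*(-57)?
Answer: -120213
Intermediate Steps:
K(h) = -78 + h**2 - 54*h (K(h) = (h**2 - 54*h) - 78 = -78 + h**2 - 54*h)
K(-14 - 13)*(-57) = (-78 + (-14 - 13)**2 - 54*(-14 - 13))*(-57) = (-78 + (-27)**2 - 54*(-27))*(-57) = (-78 + 729 + 1458)*(-57) = 2109*(-57) = -120213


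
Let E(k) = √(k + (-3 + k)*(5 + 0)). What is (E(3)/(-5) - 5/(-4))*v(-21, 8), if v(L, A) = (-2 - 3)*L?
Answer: 525/4 - 21*√3 ≈ 94.877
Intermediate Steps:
E(k) = √(-15 + 6*k) (E(k) = √(k + (-3 + k)*5) = √(k + (-15 + 5*k)) = √(-15 + 6*k))
v(L, A) = -5*L
(E(3)/(-5) - 5/(-4))*v(-21, 8) = (√(-15 + 6*3)/(-5) - 5/(-4))*(-5*(-21)) = (√(-15 + 18)*(-⅕) - 5*(-¼))*105 = (√3*(-⅕) + 5/4)*105 = (-√3/5 + 5/4)*105 = (5/4 - √3/5)*105 = 525/4 - 21*√3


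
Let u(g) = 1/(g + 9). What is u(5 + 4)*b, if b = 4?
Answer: 2/9 ≈ 0.22222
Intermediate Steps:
u(g) = 1/(9 + g)
u(5 + 4)*b = 4/(9 + (5 + 4)) = 4/(9 + 9) = 4/18 = (1/18)*4 = 2/9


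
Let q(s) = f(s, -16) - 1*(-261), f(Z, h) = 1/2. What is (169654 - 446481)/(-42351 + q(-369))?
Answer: 553654/84179 ≈ 6.5771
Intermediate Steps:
f(Z, h) = ½
q(s) = 523/2 (q(s) = ½ - 1*(-261) = ½ + 261 = 523/2)
(169654 - 446481)/(-42351 + q(-369)) = (169654 - 446481)/(-42351 + 523/2) = -276827/(-84179/2) = -276827*(-2/84179) = 553654/84179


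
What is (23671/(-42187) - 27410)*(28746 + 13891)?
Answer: -49304119592217/42187 ≈ -1.1687e+9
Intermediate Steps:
(23671/(-42187) - 27410)*(28746 + 13891) = (23671*(-1/42187) - 27410)*42637 = (-23671/42187 - 27410)*42637 = -1156369341/42187*42637 = -49304119592217/42187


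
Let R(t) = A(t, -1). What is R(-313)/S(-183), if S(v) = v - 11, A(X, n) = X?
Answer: 313/194 ≈ 1.6134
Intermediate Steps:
S(v) = -11 + v
R(t) = t
R(-313)/S(-183) = -313/(-11 - 183) = -313/(-194) = -313*(-1/194) = 313/194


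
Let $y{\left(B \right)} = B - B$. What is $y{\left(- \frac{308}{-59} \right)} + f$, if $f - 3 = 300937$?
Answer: $300940$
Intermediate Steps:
$f = 300940$ ($f = 3 + 300937 = 300940$)
$y{\left(B \right)} = 0$
$y{\left(- \frac{308}{-59} \right)} + f = 0 + 300940 = 300940$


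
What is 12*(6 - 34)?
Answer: -336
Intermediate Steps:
12*(6 - 34) = 12*(-28) = -336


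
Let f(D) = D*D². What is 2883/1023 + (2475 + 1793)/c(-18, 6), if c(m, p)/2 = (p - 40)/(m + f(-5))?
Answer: 1678918/187 ≈ 8978.2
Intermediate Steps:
f(D) = D³
c(m, p) = 2*(-40 + p)/(-125 + m) (c(m, p) = 2*((p - 40)/(m + (-5)³)) = 2*((-40 + p)/(m - 125)) = 2*((-40 + p)/(-125 + m)) = 2*(-40 + p)/(-125 + m))
2883/1023 + (2475 + 1793)/c(-18, 6) = 2883/1023 + (2475 + 1793)/((2*(-40 + 6)/(-125 - 18))) = 2883*(1/1023) + 4268/((2*(-34)/(-143))) = 31/11 + 4268/((2*(-1/143)*(-34))) = 31/11 + 4268/(68/143) = 31/11 + 4268*(143/68) = 31/11 + 152581/17 = 1678918/187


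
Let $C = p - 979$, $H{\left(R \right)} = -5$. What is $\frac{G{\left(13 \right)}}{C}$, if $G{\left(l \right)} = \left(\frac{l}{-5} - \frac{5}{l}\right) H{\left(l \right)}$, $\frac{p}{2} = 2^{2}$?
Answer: $- \frac{194}{12623} \approx -0.015369$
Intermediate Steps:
$p = 8$ ($p = 2 \cdot 2^{2} = 2 \cdot 4 = 8$)
$C = -971$ ($C = 8 - 979 = -971$)
$G{\left(l \right)} = l + \frac{25}{l}$ ($G{\left(l \right)} = \left(\frac{l}{-5} - \frac{5}{l}\right) \left(-5\right) = \left(l \left(- \frac{1}{5}\right) - \frac{5}{l}\right) \left(-5\right) = \left(- \frac{l}{5} - \frac{5}{l}\right) \left(-5\right) = \left(- \frac{5}{l} - \frac{l}{5}\right) \left(-5\right) = l + \frac{25}{l}$)
$\frac{G{\left(13 \right)}}{C} = \frac{13 + \frac{25}{13}}{-971} = \left(13 + 25 \cdot \frac{1}{13}\right) \left(- \frac{1}{971}\right) = \left(13 + \frac{25}{13}\right) \left(- \frac{1}{971}\right) = \frac{194}{13} \left(- \frac{1}{971}\right) = - \frac{194}{12623}$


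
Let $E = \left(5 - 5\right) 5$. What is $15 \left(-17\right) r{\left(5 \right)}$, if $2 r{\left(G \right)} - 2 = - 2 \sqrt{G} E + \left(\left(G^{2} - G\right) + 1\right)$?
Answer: $- \frac{5865}{2} \approx -2932.5$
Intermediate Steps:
$E = 0$ ($E = 0 \cdot 5 = 0$)
$r{\left(G \right)} = \frac{3}{2} + \frac{G^{2}}{2} - \frac{G}{2}$ ($r{\left(G \right)} = 1 + \frac{- 2 \sqrt{G} 0 + \left(\left(G^{2} - G\right) + 1\right)}{2} = 1 + \frac{0 + \left(1 + G^{2} - G\right)}{2} = 1 + \frac{1 + G^{2} - G}{2} = 1 + \left(\frac{1}{2} + \frac{G^{2}}{2} - \frac{G}{2}\right) = \frac{3}{2} + \frac{G^{2}}{2} - \frac{G}{2}$)
$15 \left(-17\right) r{\left(5 \right)} = 15 \left(-17\right) \left(\frac{3}{2} + \frac{5^{2}}{2} - \frac{5}{2}\right) = - 255 \left(\frac{3}{2} + \frac{1}{2} \cdot 25 - \frac{5}{2}\right) = - 255 \left(\frac{3}{2} + \frac{25}{2} - \frac{5}{2}\right) = \left(-255\right) \frac{23}{2} = - \frac{5865}{2}$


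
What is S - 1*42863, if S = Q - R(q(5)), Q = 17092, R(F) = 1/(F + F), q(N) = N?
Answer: -257711/10 ≈ -25771.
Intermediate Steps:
R(F) = 1/(2*F)
S = 170919/10 (S = 17092 - 1/(2*5) = 17092 - 1*⅒ = 17092 - ⅒ = 170919/10 ≈ 17092.)
S - 1*42863 = 170919/10 - 1*42863 = 170919/10 - 42863 = -257711/10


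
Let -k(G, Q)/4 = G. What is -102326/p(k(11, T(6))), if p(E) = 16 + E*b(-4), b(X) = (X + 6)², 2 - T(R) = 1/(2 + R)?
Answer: 51163/80 ≈ 639.54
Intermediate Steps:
T(R) = 2 - 1/(2 + R)
k(G, Q) = -4*G
b(X) = (6 + X)²
p(E) = 16 + 4*E (p(E) = 16 + E*(6 - 4)² = 16 + E*2² = 16 + E*4 = 16 + 4*E)
-102326/p(k(11, T(6))) = -102326/(16 + 4*(-4*11)) = -102326/(16 + 4*(-44)) = -102326/(16 - 176) = -102326/(-160) = -102326*(-1/160) = 51163/80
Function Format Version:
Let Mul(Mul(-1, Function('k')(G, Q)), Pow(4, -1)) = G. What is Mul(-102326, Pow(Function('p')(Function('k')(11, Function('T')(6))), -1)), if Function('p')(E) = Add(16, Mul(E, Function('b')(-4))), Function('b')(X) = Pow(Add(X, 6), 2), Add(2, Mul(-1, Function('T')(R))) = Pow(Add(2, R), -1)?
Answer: Rational(51163, 80) ≈ 639.54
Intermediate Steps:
Function('T')(R) = Add(2, Mul(-1, Pow(Add(2, R), -1)))
Function('k')(G, Q) = Mul(-4, G)
Function('b')(X) = Pow(Add(6, X), 2)
Function('p')(E) = Add(16, Mul(4, E)) (Function('p')(E) = Add(16, Mul(E, Pow(Add(6, -4), 2))) = Add(16, Mul(E, Pow(2, 2))) = Add(16, Mul(E, 4)) = Add(16, Mul(4, E)))
Mul(-102326, Pow(Function('p')(Function('k')(11, Function('T')(6))), -1)) = Mul(-102326, Pow(Add(16, Mul(4, Mul(-4, 11))), -1)) = Mul(-102326, Pow(Add(16, Mul(4, -44)), -1)) = Mul(-102326, Pow(Add(16, -176), -1)) = Mul(-102326, Pow(-160, -1)) = Mul(-102326, Rational(-1, 160)) = Rational(51163, 80)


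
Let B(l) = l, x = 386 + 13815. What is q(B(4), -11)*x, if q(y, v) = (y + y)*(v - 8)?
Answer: -2158552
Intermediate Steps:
x = 14201
q(y, v) = 2*y*(-8 + v) (q(y, v) = (2*y)*(-8 + v) = 2*y*(-8 + v))
q(B(4), -11)*x = (2*4*(-8 - 11))*14201 = (2*4*(-19))*14201 = -152*14201 = -2158552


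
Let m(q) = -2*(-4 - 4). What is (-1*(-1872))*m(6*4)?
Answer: 29952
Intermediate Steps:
m(q) = 16 (m(q) = -2*(-8) = 16)
(-1*(-1872))*m(6*4) = -1*(-1872)*16 = 1872*16 = 29952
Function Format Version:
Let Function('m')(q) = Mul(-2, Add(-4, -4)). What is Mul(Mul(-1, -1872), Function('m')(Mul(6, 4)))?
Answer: 29952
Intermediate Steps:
Function('m')(q) = 16 (Function('m')(q) = Mul(-2, -8) = 16)
Mul(Mul(-1, -1872), Function('m')(Mul(6, 4))) = Mul(Mul(-1, -1872), 16) = Mul(1872, 16) = 29952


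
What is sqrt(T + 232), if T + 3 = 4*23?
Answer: sqrt(321) ≈ 17.916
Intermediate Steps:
T = 89 (T = -3 + 4*23 = -3 + 92 = 89)
sqrt(T + 232) = sqrt(89 + 232) = sqrt(321)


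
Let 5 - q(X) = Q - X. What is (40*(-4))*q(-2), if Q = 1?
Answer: -320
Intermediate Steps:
q(X) = 4 + X (q(X) = 5 - (1 - X) = 5 + (-1 + X) = 4 + X)
(40*(-4))*q(-2) = (40*(-4))*(4 - 2) = -160*2 = -320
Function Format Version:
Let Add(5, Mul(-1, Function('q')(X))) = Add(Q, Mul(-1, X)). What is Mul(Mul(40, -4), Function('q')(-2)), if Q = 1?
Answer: -320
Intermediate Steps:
Function('q')(X) = Add(4, X) (Function('q')(X) = Add(5, Mul(-1, Add(1, Mul(-1, X)))) = Add(5, Add(-1, X)) = Add(4, X))
Mul(Mul(40, -4), Function('q')(-2)) = Mul(Mul(40, -4), Add(4, -2)) = Mul(-160, 2) = -320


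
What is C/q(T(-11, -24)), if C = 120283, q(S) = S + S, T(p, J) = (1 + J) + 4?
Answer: -120283/38 ≈ -3165.3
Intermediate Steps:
T(p, J) = 5 + J
q(S) = 2*S
C/q(T(-11, -24)) = 120283/((2*(5 - 24))) = 120283/((2*(-19))) = 120283/(-38) = 120283*(-1/38) = -120283/38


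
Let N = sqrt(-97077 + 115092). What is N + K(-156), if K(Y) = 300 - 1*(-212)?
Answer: 512 + sqrt(18015) ≈ 646.22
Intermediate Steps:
N = sqrt(18015) ≈ 134.22
K(Y) = 512 (K(Y) = 300 + 212 = 512)
N + K(-156) = sqrt(18015) + 512 = 512 + sqrt(18015)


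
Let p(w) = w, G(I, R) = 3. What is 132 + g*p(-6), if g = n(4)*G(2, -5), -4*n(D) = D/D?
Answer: 273/2 ≈ 136.50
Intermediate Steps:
n(D) = -1/4 (n(D) = -D/(4*D) = -1/4*1 = -1/4)
g = -3/4 (g = -1/4*3 = -3/4 ≈ -0.75000)
132 + g*p(-6) = 132 - 3/4*(-6) = 132 + 9/2 = 273/2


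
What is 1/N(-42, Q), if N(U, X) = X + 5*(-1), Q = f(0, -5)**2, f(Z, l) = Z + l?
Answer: 1/20 ≈ 0.050000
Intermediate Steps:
Q = 25 (Q = (0 - 5)**2 = (-5)**2 = 25)
N(U, X) = -5 + X (N(U, X) = X - 5 = -5 + X)
1/N(-42, Q) = 1/(-5 + 25) = 1/20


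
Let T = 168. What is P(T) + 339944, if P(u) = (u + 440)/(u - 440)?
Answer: 5779010/17 ≈ 3.3994e+5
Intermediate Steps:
P(u) = (440 + u)/(-440 + u)
P(T) + 339944 = (440 + 168)/(-440 + 168) + 339944 = 608/(-272) + 339944 = -1/272*608 + 339944 = -38/17 + 339944 = 5779010/17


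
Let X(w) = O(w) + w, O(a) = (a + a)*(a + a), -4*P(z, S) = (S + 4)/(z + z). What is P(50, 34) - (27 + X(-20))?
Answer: -321419/200 ≈ -1607.1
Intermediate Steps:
P(z, S) = -(4 + S)/(8*z) (P(z, S) = -(S + 4)/(4*(z + z)) = -(4 + S)/(4*(2*z)) = -(4 + S)*1/(2*z)/4 = -(4 + S)/(8*z))
O(a) = 4*a**2 (O(a) = (2*a)*(2*a) = 4*a**2)
X(w) = w + 4*w**2 (X(w) = 4*w**2 + w = w + 4*w**2)
P(50, 34) - (27 + X(-20)) = (1/8)*(-4 - 1*34)/50 - (27 - 20*(1 + 4*(-20))) = (1/8)*(1/50)*(-4 - 34) - (27 - 20*(1 - 80)) = (1/8)*(1/50)*(-38) - (27 - 20*(-79)) = -19/200 - (27 + 1580) = -19/200 - 1*1607 = -19/200 - 1607 = -321419/200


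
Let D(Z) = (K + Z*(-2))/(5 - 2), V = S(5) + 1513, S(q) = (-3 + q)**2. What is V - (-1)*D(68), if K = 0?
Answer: 4415/3 ≈ 1471.7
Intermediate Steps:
V = 1517 (V = (-3 + 5)**2 + 1513 = 2**2 + 1513 = 4 + 1513 = 1517)
D(Z) = -2*Z/3 (D(Z) = (0 + Z*(-2))/(5 - 2) = (0 - 2*Z)/3 = (-2*Z)/3 = -2*Z/3)
V - (-1)*D(68) = 1517 - (-1)*(-2/3*68) = 1517 - (-1)*(-136)/3 = 1517 - 1*136/3 = 1517 - 136/3 = 4415/3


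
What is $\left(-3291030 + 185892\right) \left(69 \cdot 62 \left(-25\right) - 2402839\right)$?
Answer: $7793241195882$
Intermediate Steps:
$\left(-3291030 + 185892\right) \left(69 \cdot 62 \left(-25\right) - 2402839\right) = - 3105138 \left(4278 \left(-25\right) - 2402839\right) = - 3105138 \left(-106950 - 2402839\right) = \left(-3105138\right) \left(-2509789\right) = 7793241195882$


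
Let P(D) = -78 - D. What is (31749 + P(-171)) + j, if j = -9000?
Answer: 22842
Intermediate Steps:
(31749 + P(-171)) + j = (31749 + (-78 - 1*(-171))) - 9000 = (31749 + (-78 + 171)) - 9000 = (31749 + 93) - 9000 = 31842 - 9000 = 22842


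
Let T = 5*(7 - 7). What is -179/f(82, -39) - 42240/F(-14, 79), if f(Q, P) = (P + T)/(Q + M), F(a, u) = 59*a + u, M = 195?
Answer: 4298429/3237 ≈ 1327.9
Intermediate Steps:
T = 0 (T = 5*0 = 0)
F(a, u) = u + 59*a
f(Q, P) = P/(195 + Q) (f(Q, P) = (P + 0)/(Q + 195) = P/(195 + Q))
-179/f(82, -39) - 42240/F(-14, 79) = -179/((-39/(195 + 82))) - 42240/(79 + 59*(-14)) = -179/((-39/277)) - 42240/(79 - 826) = -179/((-39*1/277)) - 42240/(-747) = -179/(-39/277) - 42240*(-1/747) = -179*(-277/39) + 14080/249 = 49583/39 + 14080/249 = 4298429/3237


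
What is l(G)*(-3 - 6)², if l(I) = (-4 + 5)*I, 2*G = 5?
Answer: 405/2 ≈ 202.50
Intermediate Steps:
G = 5/2 (G = (½)*5 = 5/2 ≈ 2.5000)
l(I) = I (l(I) = 1*I = I)
l(G)*(-3 - 6)² = 5*(-3 - 6)²/2 = (5/2)*(-9)² = (5/2)*81 = 405/2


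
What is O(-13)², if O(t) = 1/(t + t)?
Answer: 1/676 ≈ 0.0014793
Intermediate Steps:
O(t) = 1/(2*t)
O(-13)² = ((½)/(-13))² = ((½)*(-1/13))² = (-1/26)² = 1/676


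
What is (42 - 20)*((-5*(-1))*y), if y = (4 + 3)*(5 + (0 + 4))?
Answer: 6930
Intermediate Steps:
y = 63 (y = 7*(5 + 4) = 7*9 = 63)
(42 - 20)*((-5*(-1))*y) = (42 - 20)*(-5*(-1)*63) = 22*(5*63) = 22*315 = 6930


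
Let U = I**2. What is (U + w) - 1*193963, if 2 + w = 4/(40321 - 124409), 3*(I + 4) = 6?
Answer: -4077448143/21022 ≈ -1.9396e+5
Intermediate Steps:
I = -2 (I = -4 + (1/3)*6 = -4 + 2 = -2)
U = 4 (U = (-2)**2 = 4)
w = -42045/21022 (w = -2 + 4/(40321 - 124409) = -2 + 4/(-84088) = -2 + 4*(-1/84088) = -2 - 1/21022 = -42045/21022 ≈ -2.0000)
(U + w) - 1*193963 = (4 - 42045/21022) - 1*193963 = 42043/21022 - 193963 = -4077448143/21022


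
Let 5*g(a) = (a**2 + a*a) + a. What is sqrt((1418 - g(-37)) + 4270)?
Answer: sqrt(128695)/5 ≈ 71.748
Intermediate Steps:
g(a) = a/5 + 2*a**2/5 (g(a) = ((a**2 + a*a) + a)/5 = ((a**2 + a**2) + a)/5 = (2*a**2 + a)/5 = (a + 2*a**2)/5 = a/5 + 2*a**2/5)
sqrt((1418 - g(-37)) + 4270) = sqrt((1418 - (-37)*(1 + 2*(-37))/5) + 4270) = sqrt((1418 - (-37)*(1 - 74)/5) + 4270) = sqrt((1418 - (-37)*(-73)/5) + 4270) = sqrt((1418 - 1*2701/5) + 4270) = sqrt((1418 - 2701/5) + 4270) = sqrt(4389/5 + 4270) = sqrt(25739/5) = sqrt(128695)/5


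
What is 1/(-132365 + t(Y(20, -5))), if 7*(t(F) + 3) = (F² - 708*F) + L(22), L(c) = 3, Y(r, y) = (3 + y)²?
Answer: -7/929389 ≈ -7.5318e-6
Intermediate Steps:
t(F) = -18/7 - 708*F/7 + F²/7 (t(F) = -3 + ((F² - 708*F) + 3)/7 = -3 + (3 + F² - 708*F)/7 = -3 + (3/7 - 708*F/7 + F²/7) = -18/7 - 708*F/7 + F²/7)
1/(-132365 + t(Y(20, -5))) = 1/(-132365 + (-18/7 - 708*(3 - 5)²/7 + ((3 - 5)²)²/7)) = 1/(-132365 + (-18/7 - 708/7*(-2)² + ((-2)²)²/7)) = 1/(-132365 + (-18/7 - 708/7*4 + (⅐)*4²)) = 1/(-132365 + (-18/7 - 2832/7 + (⅐)*16)) = 1/(-132365 + (-18/7 - 2832/7 + 16/7)) = 1/(-132365 - 2834/7) = 1/(-929389/7) = -7/929389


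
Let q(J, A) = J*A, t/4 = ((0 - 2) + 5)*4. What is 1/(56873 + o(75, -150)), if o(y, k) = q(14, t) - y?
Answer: 1/57470 ≈ 1.7400e-5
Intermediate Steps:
t = 48 (t = 4*(((0 - 2) + 5)*4) = 4*((-2 + 5)*4) = 4*(3*4) = 4*12 = 48)
q(J, A) = A*J
o(y, k) = 672 - y (o(y, k) = 48*14 - y = 672 - y)
1/(56873 + o(75, -150)) = 1/(56873 + (672 - 1*75)) = 1/(56873 + (672 - 75)) = 1/(56873 + 597) = 1/57470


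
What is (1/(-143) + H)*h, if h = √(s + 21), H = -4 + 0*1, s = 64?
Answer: -573*√85/143 ≈ -36.943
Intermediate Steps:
H = -4 (H = -4 + 0 = -4)
h = √85 (h = √(64 + 21) = √85 ≈ 9.2195)
(1/(-143) + H)*h = (1/(-143) - 4)*√85 = (-1/143 - 4)*√85 = -573*√85/143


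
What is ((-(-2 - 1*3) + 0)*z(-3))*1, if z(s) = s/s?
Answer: 5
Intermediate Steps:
z(s) = 1
((-(-2 - 1*3) + 0)*z(-3))*1 = ((-(-2 - 1*3) + 0)*1)*1 = ((-(-2 - 3) + 0)*1)*1 = ((-1*(-5) + 0)*1)*1 = ((5 + 0)*1)*1 = (5*1)*1 = 5*1 = 5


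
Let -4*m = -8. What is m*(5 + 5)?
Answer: 20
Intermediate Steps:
m = 2 (m = -¼*(-8) = 2)
m*(5 + 5) = 2*(5 + 5) = 2*10 = 20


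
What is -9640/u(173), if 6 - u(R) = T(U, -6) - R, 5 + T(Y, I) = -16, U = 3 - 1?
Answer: -241/5 ≈ -48.200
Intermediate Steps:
U = 2
T(Y, I) = -21 (T(Y, I) = -5 - 16 = -21)
u(R) = 27 + R (u(R) = 6 - (-21 - R) = 6 + (21 + R) = 27 + R)
-9640/u(173) = -9640/(27 + 173) = -9640/200 = -9640*1/200 = -241/5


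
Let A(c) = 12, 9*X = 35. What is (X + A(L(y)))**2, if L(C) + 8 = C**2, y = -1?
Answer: 20449/81 ≈ 252.46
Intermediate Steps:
X = 35/9 (X = (1/9)*35 = 35/9 ≈ 3.8889)
L(C) = -8 + C**2
(X + A(L(y)))**2 = (35/9 + 12)**2 = (143/9)**2 = 20449/81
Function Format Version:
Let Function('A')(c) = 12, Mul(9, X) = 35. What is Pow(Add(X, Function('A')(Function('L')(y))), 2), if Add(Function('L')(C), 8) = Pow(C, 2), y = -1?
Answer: Rational(20449, 81) ≈ 252.46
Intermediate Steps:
X = Rational(35, 9) (X = Mul(Rational(1, 9), 35) = Rational(35, 9) ≈ 3.8889)
Function('L')(C) = Add(-8, Pow(C, 2))
Pow(Add(X, Function('A')(Function('L')(y))), 2) = Pow(Add(Rational(35, 9), 12), 2) = Pow(Rational(143, 9), 2) = Rational(20449, 81)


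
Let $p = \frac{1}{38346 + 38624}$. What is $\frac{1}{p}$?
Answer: $76970$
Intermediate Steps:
$p = \frac{1}{76970} \approx 1.2992 \cdot 10^{-5}$
$\frac{1}{p} = \frac{1}{\frac{1}{76970}} = 76970$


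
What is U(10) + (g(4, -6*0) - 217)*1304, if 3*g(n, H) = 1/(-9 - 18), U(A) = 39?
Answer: -22918553/81 ≈ -2.8295e+5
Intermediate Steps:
g(n, H) = -1/81 (g(n, H) = 1/(3*(-9 - 18)) = (⅓)/(-27) = (⅓)*(-1/27) = -1/81)
U(10) + (g(4, -6*0) - 217)*1304 = 39 + (-1/81 - 217)*1304 = 39 - 17578/81*1304 = 39 - 22921712/81 = -22918553/81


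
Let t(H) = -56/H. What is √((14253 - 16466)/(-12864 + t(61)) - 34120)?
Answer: I*√5253159153051330/392380 ≈ 184.72*I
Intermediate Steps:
√((14253 - 16466)/(-12864 + t(61)) - 34120) = √((14253 - 16466)/(-12864 - 56/61) - 34120) = √(-2213/(-12864 - 56*1/61) - 34120) = √(-2213/(-12864 - 56/61) - 34120) = √(-2213/(-784760/61) - 34120) = √(-2213*(-61/784760) - 34120) = √(134993/784760 - 34120) = √(-26775876207/784760) = I*√5253159153051330/392380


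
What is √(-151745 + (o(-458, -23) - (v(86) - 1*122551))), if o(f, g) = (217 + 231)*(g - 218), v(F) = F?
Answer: 4*I*√8578 ≈ 370.47*I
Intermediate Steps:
o(f, g) = -97664 + 448*g (o(f, g) = 448*(-218 + g) = -97664 + 448*g)
√(-151745 + (o(-458, -23) - (v(86) - 1*122551))) = √(-151745 + ((-97664 + 448*(-23)) - (86 - 1*122551))) = √(-151745 + ((-97664 - 10304) - (86 - 122551))) = √(-151745 + (-107968 - 1*(-122465))) = √(-151745 + (-107968 + 122465)) = √(-151745 + 14497) = √(-137248) = 4*I*√8578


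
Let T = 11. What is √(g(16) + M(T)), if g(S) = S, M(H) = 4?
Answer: 2*√5 ≈ 4.4721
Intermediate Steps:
√(g(16) + M(T)) = √(16 + 4) = √20 = 2*√5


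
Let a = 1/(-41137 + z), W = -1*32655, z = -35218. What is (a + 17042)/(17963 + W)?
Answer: -1301241909/1121807660 ≈ -1.1600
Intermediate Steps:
W = -32655
a = -1/76355 (a = 1/(-41137 - 35218) = 1/(-76355) = -1/76355 ≈ -1.3097e-5)
(a + 17042)/(17963 + W) = (-1/76355 + 17042)/(17963 - 32655) = (1301241909/76355)/(-14692) = (1301241909/76355)*(-1/14692) = -1301241909/1121807660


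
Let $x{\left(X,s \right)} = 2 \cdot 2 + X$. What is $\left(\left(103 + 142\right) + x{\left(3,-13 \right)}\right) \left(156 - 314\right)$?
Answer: $-39816$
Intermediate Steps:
$x{\left(X,s \right)} = 4 + X$
$\left(\left(103 + 142\right) + x{\left(3,-13 \right)}\right) \left(156 - 314\right) = \left(\left(103 + 142\right) + \left(4 + 3\right)\right) \left(156 - 314\right) = \left(245 + 7\right) \left(-158\right) = 252 \left(-158\right) = -39816$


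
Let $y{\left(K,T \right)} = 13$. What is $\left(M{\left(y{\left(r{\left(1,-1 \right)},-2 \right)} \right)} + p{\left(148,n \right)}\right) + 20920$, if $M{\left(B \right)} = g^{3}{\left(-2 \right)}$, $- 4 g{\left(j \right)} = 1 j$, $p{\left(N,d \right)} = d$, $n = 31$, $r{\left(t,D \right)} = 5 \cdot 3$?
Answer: $\frac{167609}{8} \approx 20951.0$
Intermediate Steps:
$r{\left(t,D \right)} = 15$
$g{\left(j \right)} = - \frac{j}{4}$ ($g{\left(j \right)} = - \frac{1 j}{4} = - \frac{j}{4}$)
$M{\left(B \right)} = \frac{1}{8}$ ($M{\left(B \right)} = \left(\left(- \frac{1}{4}\right) \left(-2\right)\right)^{3} = \left(\frac{1}{2}\right)^{3} = \frac{1}{8}$)
$\left(M{\left(y{\left(r{\left(1,-1 \right)},-2 \right)} \right)} + p{\left(148,n \right)}\right) + 20920 = \left(\frac{1}{8} + 31\right) + 20920 = \frac{249}{8} + 20920 = \frac{167609}{8}$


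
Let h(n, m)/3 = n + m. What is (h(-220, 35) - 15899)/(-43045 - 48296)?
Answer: 16454/91341 ≈ 0.18014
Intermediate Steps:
h(n, m) = 3*m + 3*n (h(n, m) = 3*(n + m) = 3*(m + n) = 3*m + 3*n)
(h(-220, 35) - 15899)/(-43045 - 48296) = ((3*35 + 3*(-220)) - 15899)/(-43045 - 48296) = ((105 - 660) - 15899)/(-91341) = (-555 - 15899)*(-1/91341) = -16454*(-1/91341) = 16454/91341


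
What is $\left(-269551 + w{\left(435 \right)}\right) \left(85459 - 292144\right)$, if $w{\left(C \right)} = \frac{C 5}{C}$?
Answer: $55711115010$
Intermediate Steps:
$w{\left(C \right)} = 5$ ($w{\left(C \right)} = \frac{5 C}{C} = 5$)
$\left(-269551 + w{\left(435 \right)}\right) \left(85459 - 292144\right) = \left(-269551 + 5\right) \left(85459 - 292144\right) = \left(-269546\right) \left(-206685\right) = 55711115010$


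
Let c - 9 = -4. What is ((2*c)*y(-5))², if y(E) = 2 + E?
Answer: 900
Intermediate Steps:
c = 5 (c = 9 - 4 = 5)
((2*c)*y(-5))² = ((2*5)*(2 - 5))² = (10*(-3))² = (-30)² = 900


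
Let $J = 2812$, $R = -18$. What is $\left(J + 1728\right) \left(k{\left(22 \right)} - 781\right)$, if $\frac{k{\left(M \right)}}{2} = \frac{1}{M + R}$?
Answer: $-3543470$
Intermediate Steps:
$k{\left(M \right)} = \frac{2}{-18 + M}$ ($k{\left(M \right)} = \frac{2}{M - 18} = \frac{2}{-18 + M}$)
$\left(J + 1728\right) \left(k{\left(22 \right)} - 781\right) = \left(2812 + 1728\right) \left(\frac{2}{-18 + 22} - 781\right) = 4540 \left(\frac{2}{4} - 781\right) = 4540 \left(2 \cdot \frac{1}{4} - 781\right) = 4540 \left(\frac{1}{2} - 781\right) = 4540 \left(- \frac{1561}{2}\right) = -3543470$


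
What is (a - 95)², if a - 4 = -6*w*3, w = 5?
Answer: 32761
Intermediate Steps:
a = -86 (a = 4 - 6*5*3 = 4 - 30*3 = 4 - 90 = -86)
(a - 95)² = (-86 - 95)² = (-181)² = 32761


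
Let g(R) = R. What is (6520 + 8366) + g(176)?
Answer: 15062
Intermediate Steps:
(6520 + 8366) + g(176) = (6520 + 8366) + 176 = 14886 + 176 = 15062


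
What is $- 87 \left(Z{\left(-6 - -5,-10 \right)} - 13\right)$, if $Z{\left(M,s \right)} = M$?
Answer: $1218$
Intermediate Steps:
$- 87 \left(Z{\left(-6 - -5,-10 \right)} - 13\right) = - 87 \left(\left(-6 - -5\right) - 13\right) = - 87 \left(\left(-6 + 5\right) - 13\right) = - 87 \left(-1 - 13\right) = \left(-87\right) \left(-14\right) = 1218$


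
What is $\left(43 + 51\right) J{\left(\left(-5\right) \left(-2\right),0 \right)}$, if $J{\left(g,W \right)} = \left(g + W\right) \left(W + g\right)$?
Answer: $9400$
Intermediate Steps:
$J{\left(g,W \right)} = \left(W + g\right)^{2}$ ($J{\left(g,W \right)} = \left(W + g\right) \left(W + g\right) = \left(W + g\right)^{2}$)
$\left(43 + 51\right) J{\left(\left(-5\right) \left(-2\right),0 \right)} = \left(43 + 51\right) \left(0 - -10\right)^{2} = 94 \left(0 + 10\right)^{2} = 94 \cdot 10^{2} = 94 \cdot 100 = 9400$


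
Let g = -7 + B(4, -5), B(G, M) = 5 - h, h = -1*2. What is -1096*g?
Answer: 0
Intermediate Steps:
h = -2
B(G, M) = 7 (B(G, M) = 5 - 1*(-2) = 5 + 2 = 7)
g = 0 (g = -7 + 7 = 0)
-1096*g = -1096*0 = 0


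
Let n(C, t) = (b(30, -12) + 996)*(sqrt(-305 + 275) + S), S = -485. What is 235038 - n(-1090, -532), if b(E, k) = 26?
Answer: 730708 - 1022*I*sqrt(30) ≈ 7.3071e+5 - 5597.7*I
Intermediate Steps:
n(C, t) = -495670 + 1022*I*sqrt(30) (n(C, t) = (26 + 996)*(sqrt(-305 + 275) - 485) = 1022*(sqrt(-30) - 485) = 1022*(I*sqrt(30) - 485) = 1022*(-485 + I*sqrt(30)) = -495670 + 1022*I*sqrt(30))
235038 - n(-1090, -532) = 235038 - (-495670 + 1022*I*sqrt(30)) = 235038 + (495670 - 1022*I*sqrt(30)) = 730708 - 1022*I*sqrt(30)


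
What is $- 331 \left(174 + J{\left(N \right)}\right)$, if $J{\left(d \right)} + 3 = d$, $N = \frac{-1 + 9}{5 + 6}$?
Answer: $- \frac{625259}{11} \approx -56842.0$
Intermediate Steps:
$N = \frac{8}{11} \approx 0.72727$
$J{\left(d \right)} = -3 + d$
$- 331 \left(174 + J{\left(N \right)}\right) = - 331 \left(174 + \left(-3 + \frac{8}{11}\right)\right) = - 331 \left(174 - \frac{25}{11}\right) = \left(-331\right) \frac{1889}{11} = - \frac{625259}{11}$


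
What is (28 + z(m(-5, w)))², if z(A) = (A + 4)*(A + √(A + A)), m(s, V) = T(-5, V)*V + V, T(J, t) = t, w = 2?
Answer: 8944 + 3520*√3 ≈ 15041.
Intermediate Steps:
m(s, V) = V + V² (m(s, V) = V*V + V = V² + V = V + V²)
z(A) = (4 + A)*(A + √2*√A) (z(A) = (4 + A)*(A + √(2*A)) = (4 + A)*(A + √2*√A))
(28 + z(m(-5, w)))² = (28 + ((2*(1 + 2))² + 4*(2*(1 + 2)) + √2*(2*(1 + 2))^(3/2) + 4*√2*√(2*(1 + 2))))² = (28 + ((2*3)² + 4*(2*3) + √2*(2*3)^(3/2) + 4*√2*√(2*3)))² = (28 + (6² + 4*6 + √2*6^(3/2) + 4*√2*√6))² = (28 + (36 + 24 + √2*(6*√6) + 8*√3))² = (28 + (36 + 24 + 12*√3 + 8*√3))² = (28 + (60 + 20*√3))² = (88 + 20*√3)²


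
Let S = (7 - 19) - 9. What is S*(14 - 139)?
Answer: 2625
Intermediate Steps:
S = -21 (S = -12 - 9 = -21)
S*(14 - 139) = -21*(14 - 139) = -21*(-125) = 2625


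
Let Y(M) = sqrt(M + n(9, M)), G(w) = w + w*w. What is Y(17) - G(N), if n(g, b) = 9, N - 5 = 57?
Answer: -3906 + sqrt(26) ≈ -3900.9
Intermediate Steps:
N = 62 (N = 5 + 57 = 62)
G(w) = w + w**2
Y(M) = sqrt(9 + M) (Y(M) = sqrt(M + 9) = sqrt(9 + M))
Y(17) - G(N) = sqrt(9 + 17) - 62*(1 + 62) = sqrt(26) - 62*63 = sqrt(26) - 1*3906 = sqrt(26) - 3906 = -3906 + sqrt(26)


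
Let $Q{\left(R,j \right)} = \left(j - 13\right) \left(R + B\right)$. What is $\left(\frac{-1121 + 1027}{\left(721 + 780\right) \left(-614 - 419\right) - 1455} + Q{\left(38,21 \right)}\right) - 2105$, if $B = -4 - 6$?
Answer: $- \frac{1459644667}{775994} \approx -1881.0$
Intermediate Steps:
$B = -10$ ($B = -4 - 6 = -10$)
$Q{\left(R,j \right)} = \left(-13 + j\right) \left(-10 + R\right)$ ($Q{\left(R,j \right)} = \left(j - 13\right) \left(R - 10\right) = \left(-13 + j\right) \left(-10 + R\right)$)
$\left(\frac{-1121 + 1027}{\left(721 + 780\right) \left(-614 - 419\right) - 1455} + Q{\left(38,21 \right)}\right) - 2105 = \left(\frac{-1121 + 1027}{\left(721 + 780\right) \left(-614 - 419\right) - 1455} + \left(130 - 494 - 210 + 38 \cdot 21\right)\right) - 2105 = \left(- \frac{94}{1501 \left(-1033\right) - 1455} + \left(130 - 494 - 210 + 798\right)\right) - 2105 = \left(- \frac{94}{-1550533 - 1455} + 224\right) - 2105 = \left(- \frac{94}{-1551988} + 224\right) - 2105 = \left(\left(-94\right) \left(- \frac{1}{1551988}\right) + 224\right) - 2105 = \left(\frac{47}{775994} + 224\right) - 2105 = \frac{173822703}{775994} - 2105 = - \frac{1459644667}{775994}$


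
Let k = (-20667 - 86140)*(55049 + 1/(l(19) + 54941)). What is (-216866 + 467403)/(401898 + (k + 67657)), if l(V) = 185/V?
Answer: -261576662368/6138207811036565 ≈ -4.2615e-5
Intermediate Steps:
k = -6138698056508085/1044064 (k = (-20667 - 86140)*(55049 + 1/(185/19 + 54941)) = -106807*(55049 + 1/(185*(1/19) + 54941)) = -106807*(55049 + 1/(185/19 + 54941)) = -106807*(55049 + 1/(1044064/19)) = -106807*(55049 + 19/1044064) = -106807*57474679155/1044064 = -6138698056508085/1044064 ≈ -5.8796e+9)
(-216866 + 467403)/(401898 + (k + 67657)) = (-216866 + 467403)/(401898 + (-6138698056508085/1044064 + 67657)) = 250537/(401898 - 6138627418270037/1044064) = 250537/(-6138207811036565/1044064) = 250537*(-1044064/6138207811036565) = -261576662368/6138207811036565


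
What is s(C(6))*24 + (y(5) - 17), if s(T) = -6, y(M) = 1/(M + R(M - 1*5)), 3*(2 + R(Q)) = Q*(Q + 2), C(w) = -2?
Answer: -482/3 ≈ -160.67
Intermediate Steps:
R(Q) = -2 + Q*(2 + Q)/3 (R(Q) = -2 + (Q*(Q + 2))/3 = -2 + (Q*(2 + Q))/3 = -2 + Q*(2 + Q)/3)
y(M) = 1/(-16/3 + (-5 + M)²/3 + 5*M/3) (y(M) = 1/(M + (-2 + (M - 1*5)²/3 + 2*(M - 1*5)/3)) = 1/(M + (-2 + (M - 5)²/3 + 2*(M - 5)/3)) = 1/(M + (-2 + (-5 + M)²/3 + 2*(-5 + M)/3)) = 1/(M + (-2 + (-5 + M)²/3 + (-10/3 + 2*M/3))) = 1/(M + (-16/3 + (-5 + M)²/3 + 2*M/3)) = 1/(-16/3 + (-5 + M)²/3 + 5*M/3))
s(C(6))*24 + (y(5) - 17) = -6*24 + (3/(9 + 5² - 5*5) - 17) = -144 + (3/(9 + 25 - 25) - 17) = -144 + (3/9 - 17) = -144 + (3*(⅑) - 17) = -144 + (⅓ - 17) = -144 - 50/3 = -482/3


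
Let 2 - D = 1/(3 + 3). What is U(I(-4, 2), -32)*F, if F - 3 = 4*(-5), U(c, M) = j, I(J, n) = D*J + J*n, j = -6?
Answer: 102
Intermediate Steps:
D = 11/6 (D = 2 - 1/(3 + 3) = 2 - 1/6 = 2 - 1*⅙ = 2 - ⅙ = 11/6 ≈ 1.8333)
I(J, n) = 11*J/6 + J*n
U(c, M) = -6
F = -17 (F = 3 + 4*(-5) = 3 - 20 = -17)
U(I(-4, 2), -32)*F = -6*(-17) = 102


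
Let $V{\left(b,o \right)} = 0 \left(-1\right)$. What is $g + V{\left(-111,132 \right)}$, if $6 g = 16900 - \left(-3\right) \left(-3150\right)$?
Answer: $\frac{3725}{3} \approx 1241.7$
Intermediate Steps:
$V{\left(b,o \right)} = 0$
$g = \frac{3725}{3}$ ($g = \frac{16900 - \left(-3\right) \left(-3150\right)}{6} = \frac{16900 - 9450}{6} = \frac{1}{6} \cdot 7450 = \frac{3725}{3} \approx 1241.7$)
$g + V{\left(-111,132 \right)} = \frac{3725}{3} + 0 = \frac{3725}{3}$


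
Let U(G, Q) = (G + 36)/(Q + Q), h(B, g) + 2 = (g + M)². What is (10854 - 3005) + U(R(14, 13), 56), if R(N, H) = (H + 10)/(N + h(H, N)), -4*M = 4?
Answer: 159121467/20272 ≈ 7849.3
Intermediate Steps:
M = -1 (M = -¼*4 = -1)
h(B, g) = -2 + (-1 + g)² (h(B, g) = -2 + (g - 1)² = -2 + (-1 + g)²)
R(N, H) = (10 + H)/(-2 + N + (-1 + N)²) (R(N, H) = (H + 10)/(N + (-2 + (-1 + N)²)) = (10 + H)/(-2 + N + (-1 + N)²))
U(G, Q) = (36 + G)/(2*Q) (U(G, Q) = (36 + G)/((2*Q)) = (36 + G)*(1/(2*Q)) = (36 + G)/(2*Q))
(10854 - 3005) + U(R(14, 13), 56) = (10854 - 3005) + (½)*(36 + (10 + 13)/(-1 + 14² - 1*14))/56 = 7849 + (½)*(1/56)*(36 + 23/(-1 + 196 - 14)) = 7849 + (½)*(1/56)*(36 + 23/181) = 7849 + (½)*(1/56)*(6539/181) = 7849 + 6539/20272 = 159121467/20272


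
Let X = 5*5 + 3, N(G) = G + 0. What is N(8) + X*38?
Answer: 1072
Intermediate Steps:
N(G) = G
X = 28 (X = 25 + 3 = 28)
N(8) + X*38 = 8 + 28*38 = 8 + 1064 = 1072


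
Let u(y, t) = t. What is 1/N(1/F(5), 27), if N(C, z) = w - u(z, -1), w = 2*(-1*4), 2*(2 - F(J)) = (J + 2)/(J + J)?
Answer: -1/7 ≈ -0.14286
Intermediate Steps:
F(J) = 2 - (2 + J)/(4*J) (F(J) = 2 - (J + 2)/(2*(J + J)) = 2 - (2 + J)/(2*(2*J)) = 2 - (2 + J)*1/(2*J)/2 = 2 - (2 + J)/(4*J))
w = -8 (w = 2*(-4) = -8)
N(C, z) = -7 (N(C, z) = -8 - 1*(-1) = -8 + 1 = -7)
1/N(1/F(5), 27) = 1/(-7) = -1/7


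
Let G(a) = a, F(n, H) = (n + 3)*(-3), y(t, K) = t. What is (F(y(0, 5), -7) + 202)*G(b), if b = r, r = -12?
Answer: -2316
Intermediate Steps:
b = -12
F(n, H) = -9 - 3*n (F(n, H) = (3 + n)*(-3) = -9 - 3*n)
(F(y(0, 5), -7) + 202)*G(b) = ((-9 - 3*0) + 202)*(-12) = ((-9 + 0) + 202)*(-12) = (-9 + 202)*(-12) = 193*(-12) = -2316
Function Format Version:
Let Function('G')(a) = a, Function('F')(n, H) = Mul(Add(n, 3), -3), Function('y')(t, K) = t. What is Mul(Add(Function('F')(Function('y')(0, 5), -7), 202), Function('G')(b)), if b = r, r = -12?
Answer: -2316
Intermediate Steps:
b = -12
Function('F')(n, H) = Add(-9, Mul(-3, n)) (Function('F')(n, H) = Mul(Add(3, n), -3) = Add(-9, Mul(-3, n)))
Mul(Add(Function('F')(Function('y')(0, 5), -7), 202), Function('G')(b)) = Mul(Add(Add(-9, Mul(-3, 0)), 202), -12) = Mul(Add(Add(-9, 0), 202), -12) = Mul(Add(-9, 202), -12) = Mul(193, -12) = -2316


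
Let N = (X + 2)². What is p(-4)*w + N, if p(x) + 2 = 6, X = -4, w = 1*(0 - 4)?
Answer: -12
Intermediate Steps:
w = -4 (w = 1*(-4) = -4)
p(x) = 4 (p(x) = -2 + 6 = 4)
N = 4 (N = (-4 + 2)² = (-2)² = 4)
p(-4)*w + N = 4*(-4) + 4 = -16 + 4 = -12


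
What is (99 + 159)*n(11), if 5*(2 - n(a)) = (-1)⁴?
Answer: 2322/5 ≈ 464.40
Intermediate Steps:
n(a) = 9/5 (n(a) = 2 - ⅕*(-1)⁴ = 2 - ⅕*1 = 2 - ⅕ = 9/5)
(99 + 159)*n(11) = (99 + 159)*(9/5) = 258*(9/5) = 2322/5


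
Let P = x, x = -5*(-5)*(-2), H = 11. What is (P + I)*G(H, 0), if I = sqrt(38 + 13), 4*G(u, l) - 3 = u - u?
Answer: -75/2 + 3*sqrt(51)/4 ≈ -32.144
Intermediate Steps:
G(u, l) = 3/4 (G(u, l) = 3/4 + (u - u)/4 = 3/4 + (1/4)*0 = 3/4 + 0 = 3/4)
I = sqrt(51) ≈ 7.1414
x = -50 (x = 25*(-2) = -50)
P = -50
(P + I)*G(H, 0) = (-50 + sqrt(51))*(3/4) = -75/2 + 3*sqrt(51)/4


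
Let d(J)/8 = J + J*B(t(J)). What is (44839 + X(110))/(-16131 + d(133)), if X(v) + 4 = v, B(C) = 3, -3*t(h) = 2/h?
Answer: -8989/2375 ≈ -3.7848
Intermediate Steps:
t(h) = -2/(3*h)
X(v) = -4 + v
d(J) = 32*J (d(J) = 8*(J + J*3) = 8*(J + 3*J) = 8*(4*J) = 32*J)
(44839 + X(110))/(-16131 + d(133)) = (44839 + (-4 + 110))/(-16131 + 32*133) = (44839 + 106)/(-16131 + 4256) = 44945/(-11875) = 44945*(-1/11875) = -8989/2375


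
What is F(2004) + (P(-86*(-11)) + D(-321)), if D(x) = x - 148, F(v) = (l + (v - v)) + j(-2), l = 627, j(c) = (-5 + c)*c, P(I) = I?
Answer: 1118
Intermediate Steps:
j(c) = c*(-5 + c)
F(v) = 641 (F(v) = (627 + (v - v)) - 2*(-5 - 2) = (627 + 0) - 2*(-7) = 627 + 14 = 641)
D(x) = -148 + x
F(2004) + (P(-86*(-11)) + D(-321)) = 641 + (-86*(-11) + (-148 - 321)) = 641 + (946 - 469) = 641 + 477 = 1118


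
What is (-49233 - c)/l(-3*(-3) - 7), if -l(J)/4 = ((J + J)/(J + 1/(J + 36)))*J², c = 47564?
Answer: 7453369/2432 ≈ 3064.7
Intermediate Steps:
l(J) = -8*J³/(J + 1/(36 + J)) (l(J) = -4*(J + J)/(J + 1/(J + 36))*J² = -4*(2*J)/(J + 1/(36 + J))*J² = -4*2*J/(J + 1/(36 + J))*J² = -8*J³/(J + 1/(36 + J)))
(-49233 - c)/l(-3*(-3) - 7) = (-49233 - 1*47564)/((8*(-3*(-3) - 7)³*(-36 - (-3*(-3) - 7))/(1 + (-3*(-3) - 7)² + 36*(-3*(-3) - 7)))) = (-49233 - 47564)/((8*(9 - 7)³*(-36 - (9 - 7))/(1 + (9 - 7)² + 36*(9 - 7)))) = -96797*(1 + 2² + 36*2)/(64*(-36 - 1*2)) = -96797*(1 + 4 + 72)/(64*(-36 - 2)) = -96797/(8*8*(-38)/77) = -96797/(8*8*(1/77)*(-38)) = -96797/(-2432/77) = -96797*(-77/2432) = 7453369/2432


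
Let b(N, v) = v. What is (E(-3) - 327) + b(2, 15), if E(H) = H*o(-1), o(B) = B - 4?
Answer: -297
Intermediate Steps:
o(B) = -4 + B
E(H) = -5*H (E(H) = H*(-4 - 1) = H*(-5) = -5*H)
(E(-3) - 327) + b(2, 15) = (-5*(-3) - 327) + 15 = (15 - 327) + 15 = -312 + 15 = -297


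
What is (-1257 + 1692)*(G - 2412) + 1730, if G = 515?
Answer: -823465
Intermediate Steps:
(-1257 + 1692)*(G - 2412) + 1730 = (-1257 + 1692)*(515 - 2412) + 1730 = 435*(-1897) + 1730 = -825195 + 1730 = -823465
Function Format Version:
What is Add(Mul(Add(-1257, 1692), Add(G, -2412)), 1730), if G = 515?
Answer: -823465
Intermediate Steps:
Add(Mul(Add(-1257, 1692), Add(G, -2412)), 1730) = Add(Mul(Add(-1257, 1692), Add(515, -2412)), 1730) = Add(Mul(435, -1897), 1730) = Add(-825195, 1730) = -823465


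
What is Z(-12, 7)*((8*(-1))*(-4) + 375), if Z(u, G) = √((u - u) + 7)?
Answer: 407*√7 ≈ 1076.8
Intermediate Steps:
Z(u, G) = √7 (Z(u, G) = √(0 + 7) = √7)
Z(-12, 7)*((8*(-1))*(-4) + 375) = √7*((8*(-1))*(-4) + 375) = √7*(-8*(-4) + 375) = √7*(32 + 375) = √7*407 = 407*√7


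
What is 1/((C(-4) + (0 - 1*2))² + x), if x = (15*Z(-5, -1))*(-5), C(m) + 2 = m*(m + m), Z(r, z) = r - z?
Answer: 1/1084 ≈ 0.00092251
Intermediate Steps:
C(m) = -2 + 2*m² (C(m) = -2 + m*(m + m) = -2 + m*(2*m) = -2 + 2*m²)
x = 300 (x = (15*(-5 - 1*(-1)))*(-5) = (15*(-5 + 1))*(-5) = (15*(-4))*(-5) = -60*(-5) = 300)
1/((C(-4) + (0 - 1*2))² + x) = 1/(((-2 + 2*(-4)²) + (0 - 1*2))² + 300) = 1/(((-2 + 2*16) + (0 - 2))² + 300) = 1/(((-2 + 32) - 2)² + 300) = 1/((30 - 2)² + 300) = 1/(28² + 300) = 1/(784 + 300) = 1/1084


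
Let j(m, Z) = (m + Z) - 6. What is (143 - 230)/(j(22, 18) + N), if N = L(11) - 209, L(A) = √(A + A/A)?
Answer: 15225/30613 + 174*√3/30613 ≈ 0.50718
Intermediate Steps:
L(A) = √(1 + A) (L(A) = √(A + 1) = √(1 + A))
j(m, Z) = -6 + Z + m (j(m, Z) = (Z + m) - 6 = -6 + Z + m)
N = -209 + 2*√3 (N = √(1 + 11) - 209 = √12 - 209 = 2*√3 - 209 = -209 + 2*√3 ≈ -205.54)
(143 - 230)/(j(22, 18) + N) = (143 - 230)/((-6 + 18 + 22) + (-209 + 2*√3)) = -87/(34 + (-209 + 2*√3)) = -87/(-175 + 2*√3)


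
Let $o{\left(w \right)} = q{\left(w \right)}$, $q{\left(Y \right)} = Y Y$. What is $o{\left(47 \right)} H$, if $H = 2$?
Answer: $4418$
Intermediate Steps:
$q{\left(Y \right)} = Y^{2}$
$o{\left(w \right)} = w^{2}$
$o{\left(47 \right)} H = 47^{2} \cdot 2 = 2209 \cdot 2 = 4418$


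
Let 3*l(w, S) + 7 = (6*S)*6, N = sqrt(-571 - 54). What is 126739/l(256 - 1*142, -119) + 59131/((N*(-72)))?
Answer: -380217/4291 + 59131*I/1800 ≈ -88.608 + 32.851*I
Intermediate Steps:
N = 25*I (N = sqrt(-625) = 25*I ≈ 25.0*I)
l(w, S) = -7/3 + 12*S (l(w, S) = -7/3 + ((6*S)*6)/3 = -7/3 + (36*S)/3 = -7/3 + 12*S)
126739/l(256 - 1*142, -119) + 59131/((N*(-72))) = 126739/(-7/3 + 12*(-119)) + 59131/(((25*I)*(-72))) = 126739/(-7/3 - 1428) + 59131/((-1800*I)) = 126739/(-4291/3) + 59131*(I/1800) = 126739*(-3/4291) + 59131*I/1800 = -380217/4291 + 59131*I/1800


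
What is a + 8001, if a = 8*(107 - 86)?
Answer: 8169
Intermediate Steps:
a = 168 (a = 8*21 = 168)
a + 8001 = 168 + 8001 = 8169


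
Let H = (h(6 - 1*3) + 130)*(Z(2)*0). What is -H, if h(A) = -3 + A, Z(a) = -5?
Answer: 0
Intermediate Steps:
H = 0 (H = ((-3 + (6 - 1*3)) + 130)*(-5*0) = ((-3 + (6 - 3)) + 130)*0 = ((-3 + 3) + 130)*0 = (0 + 130)*0 = 130*0 = 0)
-H = -1*0 = 0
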